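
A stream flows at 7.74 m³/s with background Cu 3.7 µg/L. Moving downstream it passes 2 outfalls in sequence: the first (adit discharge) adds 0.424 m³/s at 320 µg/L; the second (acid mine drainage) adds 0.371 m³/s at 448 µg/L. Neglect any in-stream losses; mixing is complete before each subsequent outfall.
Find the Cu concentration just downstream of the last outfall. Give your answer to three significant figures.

Outfall 1: combined Q = 8.164 m³/s; C = (7.740·3.700 + 0.4240·320.0)/8.164 = 20.13 µg/L.
Outfall 2: combined Q = 8.535 m³/s; C = (8.164·20.13 + 0.3710·448.0)/8.535 = 38.73 µg/L.

38.7 µg/L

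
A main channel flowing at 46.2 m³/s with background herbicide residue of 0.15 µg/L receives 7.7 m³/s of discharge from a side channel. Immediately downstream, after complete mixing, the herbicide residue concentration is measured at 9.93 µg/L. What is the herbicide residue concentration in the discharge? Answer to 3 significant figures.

Mass balance: 46.20·0.1500 + 7.700·Cₑ = 53.90·9.930
→ Cₑ = (53.90·9.930 − 46.20·0.1500) / 7.700 = 68.61 µg/L.

68.6 µg/L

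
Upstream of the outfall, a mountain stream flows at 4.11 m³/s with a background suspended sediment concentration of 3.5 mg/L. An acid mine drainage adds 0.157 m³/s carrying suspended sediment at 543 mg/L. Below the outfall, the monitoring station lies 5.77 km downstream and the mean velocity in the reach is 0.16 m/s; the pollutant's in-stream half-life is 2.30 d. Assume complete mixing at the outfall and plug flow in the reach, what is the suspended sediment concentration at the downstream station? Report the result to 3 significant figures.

20.6 mg/L

Mass balance: C = (4.110·3.500 + 0.1570·543.0) / 4.267 = 99.64/4.267 = 23.35 mg/L.
Travel time t = 5.77·1000 / 0.16 = 36060 s = 10.02 h.
Half-life 2.30 d → k = ln 2 / 2.30 = 0.3014 d⁻¹.
After decay, C = 23.35 × e^(−kt) = 23.35 × 0.8818 = 20.59 mg/L.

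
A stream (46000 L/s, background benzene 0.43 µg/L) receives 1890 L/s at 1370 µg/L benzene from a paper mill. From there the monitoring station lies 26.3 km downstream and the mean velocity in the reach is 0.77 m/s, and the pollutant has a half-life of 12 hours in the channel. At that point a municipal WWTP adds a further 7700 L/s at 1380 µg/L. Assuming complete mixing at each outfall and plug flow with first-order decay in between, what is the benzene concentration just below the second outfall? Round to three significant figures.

Mass balance: C = (46000·0.4300 + 1890·1370) / 47890 = 2609000/47890 = 54.48 µg/L; combined flow 47890 L/s.
Travel time t = 26.3·1000 / 0.77 = 34160 s = 9.488 h.
Half-life 12 h → k = ln 2 / 12 = 0.05776 h⁻¹ = 1.386 d⁻¹.
First-order decay: C = 54.48·exp(−k·t) = 54.48·0.5781 = 31.49 µg/L.
At the second outfall, C = (47890·31.49 + 7700·1380) / (47890 + 7700) = 218.3 µg/L.

218 µg/L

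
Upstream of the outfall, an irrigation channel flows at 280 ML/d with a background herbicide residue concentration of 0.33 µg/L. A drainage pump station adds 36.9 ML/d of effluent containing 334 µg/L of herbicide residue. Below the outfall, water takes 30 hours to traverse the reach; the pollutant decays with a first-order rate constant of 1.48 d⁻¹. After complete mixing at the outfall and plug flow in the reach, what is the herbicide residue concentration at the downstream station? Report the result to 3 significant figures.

6.16 µg/L

Mixed concentration C = ΣQC/ΣQ = (280.0·0.3300 + 36.90·334.0) / 316.9 = 12420/316.9 = 39.18 µg/L.
After decay, C = 39.18 × e^(−kt) = 39.18 × 0.1572 = 6.161 µg/L.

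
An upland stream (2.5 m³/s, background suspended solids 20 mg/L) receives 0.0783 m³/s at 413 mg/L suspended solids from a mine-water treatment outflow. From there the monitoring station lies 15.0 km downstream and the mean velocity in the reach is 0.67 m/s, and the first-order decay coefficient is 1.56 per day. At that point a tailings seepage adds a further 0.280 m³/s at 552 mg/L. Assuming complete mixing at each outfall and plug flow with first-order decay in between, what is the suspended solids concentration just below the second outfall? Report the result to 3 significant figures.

73.3 mg/L

Conservation of mass: C = (2.500·20.00 + 0.07830·413.0) / 2.578 = 82.34/2.578 = 31.93 mg/L; combined flow 2.578 m³/s.
Travel time t = 15.0·1000 / 0.67 = 22390 s = 6.219 h.
Applying C = C₀e^(−kt): 31.93 × 0.6675 = 21.32 mg/L.
Second outfall: C = (2.578·21.32 + 0.2800·552.0)/2.858 = 73.30 mg/L.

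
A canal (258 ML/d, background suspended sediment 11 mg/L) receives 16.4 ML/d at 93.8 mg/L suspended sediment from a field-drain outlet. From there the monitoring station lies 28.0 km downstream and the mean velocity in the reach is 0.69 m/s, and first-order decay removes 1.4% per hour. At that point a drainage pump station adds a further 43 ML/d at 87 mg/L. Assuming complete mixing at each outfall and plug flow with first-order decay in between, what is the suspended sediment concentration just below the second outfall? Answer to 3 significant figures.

23.5 mg/L

Mass balance: C = (258.0·11.00 + 16.40·93.80) / 274.4 = 4376/274.4 = 15.95 mg/L; combined flow 274.4 ML/d.
Travel time t = 28.0·1000 / 0.69 = 40580 s = 11.27 h.
1.4%/h lost → k = −ln(1 − 0.014) = 0.01410 h⁻¹.
Decay over the reach: 15.95·exp(−kt) = 15.95·0.8531 = 13.61 mg/L.
At the second outfall, C = (274.4·13.61 + 43.00·87.00) / (274.4 + 43.00) = 23.55 mg/L.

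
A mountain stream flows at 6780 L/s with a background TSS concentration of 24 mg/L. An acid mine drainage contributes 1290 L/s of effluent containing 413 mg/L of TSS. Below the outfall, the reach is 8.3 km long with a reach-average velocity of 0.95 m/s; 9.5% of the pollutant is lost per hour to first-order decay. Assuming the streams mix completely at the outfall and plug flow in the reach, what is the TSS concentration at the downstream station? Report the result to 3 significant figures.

67.6 mg/L

Conservation of mass: C = (6780·24.00 + 1290·413.0) / 8070 = 695500/8070 = 86.18 mg/L.
Travel time t = 8.3·1000 / 0.95 = 8737 s = 2.427 h.
9.5%/h lost → k = −ln(1 − 0.095) = 0.09982 h⁻¹.
Decay over the reach: 86.18·exp(−kt) = 86.18·0.7849 = 67.64 mg/L.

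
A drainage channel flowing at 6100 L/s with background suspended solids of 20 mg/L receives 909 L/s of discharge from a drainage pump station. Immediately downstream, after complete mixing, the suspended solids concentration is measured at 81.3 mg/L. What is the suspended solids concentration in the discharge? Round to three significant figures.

493 mg/L

Mass balance: 6100·20.00 + 909.0·Cₑ = 7009·81.30
→ Cₑ = (7009·81.30 − 6100·20.00) / 909.0 = 492.7 mg/L.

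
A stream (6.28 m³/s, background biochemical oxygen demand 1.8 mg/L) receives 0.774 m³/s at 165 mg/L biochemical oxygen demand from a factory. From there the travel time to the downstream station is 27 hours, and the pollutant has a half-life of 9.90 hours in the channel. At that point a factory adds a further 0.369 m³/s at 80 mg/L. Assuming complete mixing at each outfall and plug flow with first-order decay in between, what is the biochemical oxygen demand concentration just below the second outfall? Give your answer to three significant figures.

Conservation of mass: C = (6.280·1.800 + 0.7740·165.0) / 7.054 = 139.0/7.054 = 19.71 mg/L; combined flow 7.054 m³/s.
Half-life 9.90 h → k = ln 2 / 9.90 = 0.07001 h⁻¹ = 1.680 d⁻¹.
After decay, C = 19.71 × e^(−kt) = 19.71 × 0.1510 = 2.976 mg/L.
At the second outfall, C = (7.054·2.976 + 0.3690·80.00) / (7.054 + 0.3690) = 6.805 mg/L.

6.80 mg/L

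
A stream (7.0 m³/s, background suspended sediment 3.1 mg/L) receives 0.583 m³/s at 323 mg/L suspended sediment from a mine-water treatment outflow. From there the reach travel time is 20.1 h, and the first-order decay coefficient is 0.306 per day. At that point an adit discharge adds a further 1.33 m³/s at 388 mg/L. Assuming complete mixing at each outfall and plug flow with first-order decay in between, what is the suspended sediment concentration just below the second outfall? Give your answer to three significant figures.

Flow-weighted average: C = (7.000·3.100 + 0.5830·323.0) / 7.583 = 210.0/7.583 = 27.69 mg/L; combined flow 7.583 m³/s.
Decay over the reach: 27.69·exp(−kt) = 27.69·0.7739 = 21.43 mg/L.
At the second outfall, C = (7.583·21.43 + 1.330·388.0) / (7.583 + 1.330) = 76.13 mg/L.

76.1 mg/L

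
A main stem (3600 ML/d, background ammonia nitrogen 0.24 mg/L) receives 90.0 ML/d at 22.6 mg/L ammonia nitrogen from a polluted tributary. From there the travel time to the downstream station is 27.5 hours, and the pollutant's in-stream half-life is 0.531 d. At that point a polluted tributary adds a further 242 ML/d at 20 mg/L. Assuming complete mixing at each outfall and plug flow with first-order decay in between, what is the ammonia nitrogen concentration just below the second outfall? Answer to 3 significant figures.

After mixing, C = (3600·0.2400 + 90.00·22.60) / 3690 = 2898/3690 = 0.7854 mg/L; combined flow 3690 ML/d.
Half-life 0.531 d → k = ln 2 / 0.531 = 1.305 d⁻¹.
Applying C = C₀e^(−kt): 0.7854 × 0.2241 = 0.1760 mg/L.
At the second outfall, C = (3690·0.1760 + 242.0·20.00) / (3690 + 242.0) = 1.396 mg/L.

1.40 mg/L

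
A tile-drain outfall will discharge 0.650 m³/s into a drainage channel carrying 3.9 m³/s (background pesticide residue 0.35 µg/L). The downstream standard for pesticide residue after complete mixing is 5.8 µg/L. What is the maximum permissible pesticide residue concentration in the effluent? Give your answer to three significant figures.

At the limit, (Qr·Cr + Qe·Cₑ)/(Qr + Qe) = 5.8:
Cₑ = (4.550·5.8 − 3.900·0.3500) / 0.6500 = 38.50 µg/L.

38.5 µg/L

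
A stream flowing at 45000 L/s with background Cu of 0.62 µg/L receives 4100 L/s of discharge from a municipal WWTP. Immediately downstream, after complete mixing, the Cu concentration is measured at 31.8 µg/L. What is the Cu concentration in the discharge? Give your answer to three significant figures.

Mass balance: 45000·0.6200 + 4100·Cₑ = 49100·31.80
→ Cₑ = (49100·31.80 − 45000·0.6200) / 4100 = 374.0 µg/L.

374 µg/L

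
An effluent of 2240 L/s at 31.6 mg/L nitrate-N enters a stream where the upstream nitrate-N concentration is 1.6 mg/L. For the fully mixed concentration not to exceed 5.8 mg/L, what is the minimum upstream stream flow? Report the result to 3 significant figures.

Set C_mix = 5.8: (Q·1.600 + 2240·31.60) / (Q + 2240) = 5.8
→ Q = 2240·(31.60 − 5.8)/(5.8 − 1.600) = 13760 L/s.

13800 L/s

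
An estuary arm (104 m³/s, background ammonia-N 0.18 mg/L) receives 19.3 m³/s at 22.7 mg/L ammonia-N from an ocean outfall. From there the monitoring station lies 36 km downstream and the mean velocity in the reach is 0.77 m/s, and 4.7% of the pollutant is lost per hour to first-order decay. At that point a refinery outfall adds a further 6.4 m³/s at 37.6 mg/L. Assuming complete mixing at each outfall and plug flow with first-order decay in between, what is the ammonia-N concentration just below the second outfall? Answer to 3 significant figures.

After mixing, C = (104.0·0.1800 + 19.30·22.70) / 123.3 = 456.8/123.3 = 3.705 mg/L; combined flow 123.3 m³/s.
Travel time t = 36·1000 / 0.77 = 46750 s = 12.99 h.
4.7%/h lost → k = −ln(1 − 0.047) = 0.04814 h⁻¹.
After decay, C = 3.705 × e^(−kt) = 3.705 × 0.5352 = 1.983 mg/L.
At the second outfall, C = (123.3·1.983 + 6.400·37.60) / (123.3 + 6.400) = 3.740 mg/L.

3.74 mg/L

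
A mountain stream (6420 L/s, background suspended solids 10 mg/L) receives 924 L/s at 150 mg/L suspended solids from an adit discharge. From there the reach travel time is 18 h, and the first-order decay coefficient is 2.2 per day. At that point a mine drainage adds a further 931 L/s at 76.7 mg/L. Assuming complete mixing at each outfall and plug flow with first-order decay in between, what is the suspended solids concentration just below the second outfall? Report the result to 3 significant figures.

Mixed concentration C = ΣQC/ΣQ = (6420·10.00 + 924.0·150.0) / 7344 = 202800/7344 = 27.61 mg/L; combined flow 7344 L/s.
Decay over the reach: 27.61·exp(−kt) = 27.61·0.1920 = 5.303 mg/L.
At the second outfall, C = (7344·5.303 + 931.0·76.70) / (7344 + 931.0) = 13.34 mg/L.

13.3 mg/L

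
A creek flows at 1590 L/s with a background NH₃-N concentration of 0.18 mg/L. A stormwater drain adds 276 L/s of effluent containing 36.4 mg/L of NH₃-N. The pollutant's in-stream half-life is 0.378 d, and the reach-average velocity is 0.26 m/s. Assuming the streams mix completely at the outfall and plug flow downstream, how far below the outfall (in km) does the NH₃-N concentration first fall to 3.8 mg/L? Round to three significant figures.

Mass balance: C = (1590·0.1800 + 276.0·36.40) / 1866 = 10330/1866 = 5.537 mg/L.
Half-life 0.378 d → k = ln 2 / 0.378 = 1.834 d⁻¹.
Set 5.537·exp(−k·t) = 3.8 → t = ln(5.537/3.8)/k = 17740 s = 4.928 h.
Distance = v·t = 0.26·17740 = 4612 m = 4.612 km.

4.61 km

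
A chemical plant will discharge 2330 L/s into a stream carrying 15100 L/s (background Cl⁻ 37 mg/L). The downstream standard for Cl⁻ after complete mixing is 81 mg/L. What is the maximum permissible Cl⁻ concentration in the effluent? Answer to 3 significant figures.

At the limit, (Qr·Cr + Qe·Cₑ)/(Qr + Qe) = 81:
Cₑ = (17430·81 − 15100·37.00) / 2330 = 366.2 mg/L.

366 mg/L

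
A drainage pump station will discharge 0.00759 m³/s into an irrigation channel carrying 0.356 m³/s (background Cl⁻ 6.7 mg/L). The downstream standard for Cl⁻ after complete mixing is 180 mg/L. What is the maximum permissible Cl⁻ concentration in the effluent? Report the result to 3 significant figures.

8310 mg/L

At the limit, (Qr·Cr + Qe·Cₑ)/(Qr + Qe) = 180:
Cₑ = (0.3636·180 − 0.3560·6.700) / 0.007590 = 8308 mg/L.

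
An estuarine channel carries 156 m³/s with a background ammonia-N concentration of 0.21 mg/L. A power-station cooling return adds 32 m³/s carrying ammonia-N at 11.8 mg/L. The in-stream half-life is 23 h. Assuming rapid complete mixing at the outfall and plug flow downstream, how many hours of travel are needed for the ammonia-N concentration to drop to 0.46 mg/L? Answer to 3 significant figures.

51.7 h

After mixing, C = (156.0·0.2100 + 32.00·11.80) / 188.0 = 410.4/188.0 = 2.183 mg/L.
Half-life 23 h → k = ln 2 / 23 = 0.03014 h⁻¹ = 0.7233 d⁻¹.
2.183·exp(−k·t) = 0.46 → t = ln(2.183/0.46)/k = 186000 s = 51.67 h.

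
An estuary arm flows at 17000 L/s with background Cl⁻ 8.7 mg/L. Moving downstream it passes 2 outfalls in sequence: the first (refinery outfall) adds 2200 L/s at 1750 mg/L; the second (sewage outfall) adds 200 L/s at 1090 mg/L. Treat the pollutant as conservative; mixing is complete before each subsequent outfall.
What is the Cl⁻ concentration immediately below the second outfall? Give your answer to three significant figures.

Outfall 1: combined Q = 19200 L/s; C = (17000·8.700 + 2200·1750)/19200 = 208.2 mg/L.
Outfall 2: combined Q = 19400 L/s; C = (19200·208.2 + 200.0·1090)/19400 = 217.3 mg/L.

217 mg/L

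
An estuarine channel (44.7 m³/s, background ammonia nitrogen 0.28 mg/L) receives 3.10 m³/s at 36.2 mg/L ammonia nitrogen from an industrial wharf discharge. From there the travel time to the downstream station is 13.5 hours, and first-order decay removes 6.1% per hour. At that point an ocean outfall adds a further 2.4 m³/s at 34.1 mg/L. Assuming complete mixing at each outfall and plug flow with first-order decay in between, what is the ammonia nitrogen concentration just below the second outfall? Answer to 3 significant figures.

Conservation of mass: C = (44.70·0.2800 + 3.100·36.20) / 47.80 = 124.7/47.80 = 2.610 mg/L; combined flow 47.80 m³/s.
6.1%/h lost → k = −ln(1 − 0.061) = 0.06294 h⁻¹.
Decay over the reach: 2.610·exp(−kt) = 2.610·0.4275 = 1.116 mg/L.
Second outfall: C = (47.80·1.116 + 2.400·34.10)/50.20 = 2.693 mg/L.

2.69 mg/L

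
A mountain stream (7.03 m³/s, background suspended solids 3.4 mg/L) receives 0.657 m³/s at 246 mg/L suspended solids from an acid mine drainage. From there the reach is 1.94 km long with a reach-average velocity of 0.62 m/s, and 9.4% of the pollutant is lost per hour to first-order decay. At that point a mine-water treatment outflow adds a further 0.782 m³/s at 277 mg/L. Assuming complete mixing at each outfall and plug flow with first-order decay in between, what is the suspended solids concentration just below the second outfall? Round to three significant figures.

After mixing, C = (7.030·3.400 + 0.6570·246.0) / 7.687 = 185.5/7.687 = 24.13 mg/L; combined flow 7.687 m³/s.
Travel time t = 1.94·1000 / 0.62 = 3129 s = 0.8692 h.
9.4%/h lost → k = −ln(1 − 0.094) = 0.09872 h⁻¹.
After decay, C = 24.13 × e^(−kt) = 24.13 × 0.9178 = 22.15 mg/L.
At the second outfall, C = (7.687·22.15 + 0.7820·277.0) / (7.687 + 0.7820) = 45.68 mg/L.

45.7 mg/L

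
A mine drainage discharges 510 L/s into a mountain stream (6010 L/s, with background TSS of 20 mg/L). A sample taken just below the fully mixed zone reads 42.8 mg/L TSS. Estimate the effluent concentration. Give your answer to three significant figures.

311 mg/L

Mass balance: 6010·20.00 + 510.0·Cₑ = 6520·42.80
→ Cₑ = (6520·42.80 − 6010·20.00) / 510.0 = 311.5 mg/L.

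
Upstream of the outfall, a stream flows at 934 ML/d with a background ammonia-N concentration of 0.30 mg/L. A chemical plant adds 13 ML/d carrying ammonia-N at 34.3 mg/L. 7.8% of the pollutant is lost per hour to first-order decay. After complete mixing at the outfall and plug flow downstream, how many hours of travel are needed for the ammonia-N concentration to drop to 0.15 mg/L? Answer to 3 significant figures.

20.1 h

Conservation of mass: C = (934.0·0.3000 + 13.00·34.30) / 947.0 = 726.1/947.0 = 0.7667 mg/L.
7.8%/h lost → k = −ln(1 − 0.078) = 0.08121 h⁻¹.
0.7667·exp(−k·t) = 0.15 → t = ln(0.7667/0.15)/k = 72320 s = 20.09 h.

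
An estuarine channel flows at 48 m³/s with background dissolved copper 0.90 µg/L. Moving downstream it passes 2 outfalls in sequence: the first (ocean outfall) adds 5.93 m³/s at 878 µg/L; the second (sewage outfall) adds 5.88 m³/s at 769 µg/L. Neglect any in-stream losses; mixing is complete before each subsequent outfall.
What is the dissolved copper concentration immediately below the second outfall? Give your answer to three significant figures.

After outfall 1: Q = 48.00 + 5.930 = 53.93 m³/s; C = (48.00·0.9000 + 5.930·878.0)/53.93 = 97.34 µg/L.
After outfall 2: Q = 53.93 + 5.880 = 59.81 m³/s; C = (53.93·97.34 + 5.880·769.0)/59.81 = 163.4 µg/L.

163 µg/L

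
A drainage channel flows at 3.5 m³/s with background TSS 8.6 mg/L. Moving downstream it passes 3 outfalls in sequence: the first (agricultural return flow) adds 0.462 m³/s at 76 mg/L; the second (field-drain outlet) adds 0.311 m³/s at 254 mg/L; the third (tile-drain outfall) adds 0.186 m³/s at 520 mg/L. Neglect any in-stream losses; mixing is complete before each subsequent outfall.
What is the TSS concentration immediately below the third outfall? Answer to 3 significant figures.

54.0 mg/L

Below outfall 1: Q → 3.962 m³/s, C = (3.500·8.600 + 0.4620·76.00)/3.962 = 16.46 mg/L.
Below outfall 2: Q → 4.273 m³/s, C = (3.962·16.46 + 0.3110·254.0)/4.273 = 33.75 mg/L.
Below outfall 3: Q → 4.459 m³/s, C = (4.273·33.75 + 0.1860·520.0)/4.459 = 54.03 mg/L.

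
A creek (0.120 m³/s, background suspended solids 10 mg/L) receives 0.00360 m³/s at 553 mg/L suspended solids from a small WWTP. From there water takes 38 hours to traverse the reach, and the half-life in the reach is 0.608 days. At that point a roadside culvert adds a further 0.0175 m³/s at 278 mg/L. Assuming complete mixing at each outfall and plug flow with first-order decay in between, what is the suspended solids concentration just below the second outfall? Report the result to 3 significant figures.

Flow-weighted average: C = (0.1200·10.00 + 0.003600·553.0) / 0.1236 = 3.191/0.1236 = 25.82 mg/L; combined flow 0.1236 m³/s.
Half-life 0.608 d → k = ln 2 / 0.608 = 1.140 d⁻¹.
After decay, C = 25.82 × e^(−kt) = 25.82 × 0.1645 = 4.246 mg/L.
At the second outfall, C = (0.1236·4.246 + 0.01750·278.0) / (0.1236 + 0.01750) = 38.20 mg/L.

38.2 mg/L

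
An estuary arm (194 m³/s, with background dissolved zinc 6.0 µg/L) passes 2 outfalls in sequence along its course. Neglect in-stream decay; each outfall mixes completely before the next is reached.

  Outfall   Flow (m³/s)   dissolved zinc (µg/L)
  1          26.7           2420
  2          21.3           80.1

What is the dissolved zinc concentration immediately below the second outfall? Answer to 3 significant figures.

279 µg/L

After outfall 1: Q = 194.0 + 26.70 = 220.7 m³/s; C = (194.0·6.000 + 26.70·2420)/220.7 = 298.0 µg/L.
After outfall 2: Q = 220.7 + 21.30 = 242.0 m³/s; C = (220.7·298.0 + 21.30·80.10)/242.0 = 278.9 µg/L.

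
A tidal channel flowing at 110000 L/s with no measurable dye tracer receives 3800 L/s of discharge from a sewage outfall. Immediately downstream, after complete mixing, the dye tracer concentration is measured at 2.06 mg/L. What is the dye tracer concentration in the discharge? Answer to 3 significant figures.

Mass balance: 110000·0 + 3800·Cₑ = 113800·2.060
→ Cₑ = (113800·2.060 − 110000·0) / 3800 = 61.69 mg/L.

61.7 mg/L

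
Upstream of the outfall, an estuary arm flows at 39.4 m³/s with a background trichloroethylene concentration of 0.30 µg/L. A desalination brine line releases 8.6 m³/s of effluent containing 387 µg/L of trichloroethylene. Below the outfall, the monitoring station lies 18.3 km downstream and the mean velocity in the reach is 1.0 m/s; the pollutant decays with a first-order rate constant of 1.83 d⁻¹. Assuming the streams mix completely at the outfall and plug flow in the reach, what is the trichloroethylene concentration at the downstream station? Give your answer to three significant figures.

Mixed concentration C = ΣQC/ΣQ = (39.40·0.3000 + 8.600·387.0) / 48.00 = 3340/48.00 = 69.58 µg/L.
Travel time t = 18.3·1000 / 1.0 = 18300 s = 5.083 h.
First-order decay: C = 69.58·exp(−k·t) = 69.58·0.6787 = 47.23 µg/L.

47.2 µg/L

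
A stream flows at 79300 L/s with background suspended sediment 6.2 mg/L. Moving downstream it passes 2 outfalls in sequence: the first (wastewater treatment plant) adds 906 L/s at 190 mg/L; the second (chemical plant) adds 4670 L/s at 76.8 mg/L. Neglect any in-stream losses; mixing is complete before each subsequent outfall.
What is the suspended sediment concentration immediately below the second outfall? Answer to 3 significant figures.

Below outfall 1: Q → 80210 L/s, C = (79300·6.200 + 906.0·190.0)/80210 = 8.276 mg/L.
Below outfall 2: Q → 84880 L/s, C = (80210·8.276 + 4670·76.80)/84880 = 12.05 mg/L.

12.0 mg/L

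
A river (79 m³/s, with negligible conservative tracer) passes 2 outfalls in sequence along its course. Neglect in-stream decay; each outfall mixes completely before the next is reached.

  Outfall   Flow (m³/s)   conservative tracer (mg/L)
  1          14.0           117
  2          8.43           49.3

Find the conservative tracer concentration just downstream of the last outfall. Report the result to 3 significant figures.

20.2 mg/L

Outfall 1: combined Q = 93.00 m³/s; C = (79.00·0 + 14.00·117.0)/93.00 = 17.61 mg/L.
Outfall 2: combined Q = 101.4 m³/s; C = (93.00·17.61 + 8.430·49.30)/101.4 = 20.25 mg/L.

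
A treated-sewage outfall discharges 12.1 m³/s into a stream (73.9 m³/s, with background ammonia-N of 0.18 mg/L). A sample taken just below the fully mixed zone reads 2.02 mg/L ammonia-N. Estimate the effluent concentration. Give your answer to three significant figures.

Mass balance: 73.90·0.1800 + 12.10·Cₑ = 86.00·2.020
→ Cₑ = (86.00·2.020 − 73.90·0.1800) / 12.10 = 13.26 mg/L.

13.3 mg/L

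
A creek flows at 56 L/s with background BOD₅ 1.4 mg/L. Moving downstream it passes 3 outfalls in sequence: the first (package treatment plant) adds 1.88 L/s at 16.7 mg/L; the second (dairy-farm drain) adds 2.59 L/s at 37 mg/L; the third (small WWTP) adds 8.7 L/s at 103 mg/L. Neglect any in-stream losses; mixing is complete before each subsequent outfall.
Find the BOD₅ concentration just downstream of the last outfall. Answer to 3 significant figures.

Outfall 1: combined Q = 57.88 L/s; C = (56.00·1.400 + 1.880·16.70)/57.88 = 1.897 mg/L.
Outfall 2: combined Q = 60.47 L/s; C = (57.88·1.897 + 2.590·37.00)/60.47 = 3.400 mg/L.
Outfall 3: combined Q = 69.17 L/s; C = (60.47·3.400 + 8.700·103.0)/69.17 = 15.93 mg/L.

15.9 mg/L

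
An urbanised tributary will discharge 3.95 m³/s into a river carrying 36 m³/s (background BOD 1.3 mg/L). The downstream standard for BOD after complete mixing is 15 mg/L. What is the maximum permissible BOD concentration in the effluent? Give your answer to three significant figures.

At the limit, (Qr·Cr + Qe·Cₑ)/(Qr + Qe) = 15:
Cₑ = (39.95·15 − 36.00·1.300) / 3.950 = 139.9 mg/L.

140 mg/L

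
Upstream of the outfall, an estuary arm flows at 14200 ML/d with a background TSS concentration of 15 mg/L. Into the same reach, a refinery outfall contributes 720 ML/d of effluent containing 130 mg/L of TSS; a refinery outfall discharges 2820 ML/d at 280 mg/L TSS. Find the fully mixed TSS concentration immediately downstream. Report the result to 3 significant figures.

After mixing, C = (14200·15.00 + 720.0·130.0 + 2820·280.0) / 17740 = 1096000/17740 = 61.79 mg/L.

61.8 mg/L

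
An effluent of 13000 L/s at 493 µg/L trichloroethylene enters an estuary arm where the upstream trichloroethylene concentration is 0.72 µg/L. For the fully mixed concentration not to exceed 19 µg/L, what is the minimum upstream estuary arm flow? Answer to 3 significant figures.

337000 L/s

Set C_mix = 19: (Q·0.7200 + 13000·493.0) / (Q + 13000) = 19
→ Q = 13000·(493.0 − 19)/(19 − 0.7200) = 337100 L/s.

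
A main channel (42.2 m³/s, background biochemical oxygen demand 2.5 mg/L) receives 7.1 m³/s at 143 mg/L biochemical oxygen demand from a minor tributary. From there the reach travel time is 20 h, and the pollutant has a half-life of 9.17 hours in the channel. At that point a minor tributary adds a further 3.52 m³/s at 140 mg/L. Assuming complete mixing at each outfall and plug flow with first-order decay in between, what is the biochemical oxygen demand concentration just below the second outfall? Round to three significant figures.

14.0 mg/L

Mass balance: C = (42.20·2.500 + 7.100·143.0) / 49.30 = 1121/49.30 = 22.73 mg/L; combined flow 49.30 m³/s.
Half-life 9.17 h → k = ln 2 / 9.17 = 0.07559 h⁻¹ = 1.814 d⁻¹.
Decay over the reach: 22.73·exp(−kt) = 22.73·0.2205 = 5.013 mg/L.
At the second outfall, C = (49.30·5.013 + 3.520·140.0) / (49.30 + 3.520) = 14.01 mg/L.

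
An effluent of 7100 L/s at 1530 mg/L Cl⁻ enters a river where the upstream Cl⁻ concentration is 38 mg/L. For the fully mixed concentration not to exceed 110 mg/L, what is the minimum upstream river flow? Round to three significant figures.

Set C_mix = 110: (Q·38.00 + 7100·1530) / (Q + 7100) = 110
→ Q = 7100·(1530 − 110)/(110 − 38.00) = 140000 L/s.

140000 L/s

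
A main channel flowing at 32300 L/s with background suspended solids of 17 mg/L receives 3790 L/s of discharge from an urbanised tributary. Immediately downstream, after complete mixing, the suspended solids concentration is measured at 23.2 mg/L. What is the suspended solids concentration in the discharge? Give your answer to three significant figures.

Mass balance: 32300·17.00 + 3790·Cₑ = 36090·23.20
→ Cₑ = (36090·23.20 − 32300·17.00) / 3790 = 76.04 mg/L.

76.0 mg/L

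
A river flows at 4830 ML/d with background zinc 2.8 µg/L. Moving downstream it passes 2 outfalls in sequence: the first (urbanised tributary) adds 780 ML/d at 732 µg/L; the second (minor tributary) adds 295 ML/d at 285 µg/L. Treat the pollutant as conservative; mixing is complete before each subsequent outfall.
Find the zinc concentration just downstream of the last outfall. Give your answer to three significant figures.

Below outfall 1: Q → 5610 ML/d, C = (4830·2.800 + 780.0·732.0)/5610 = 104.2 µg/L.
Below outfall 2: Q → 5905 ML/d, C = (5610·104.2 + 295.0·285.0)/5905 = 113.2 µg/L.

113 µg/L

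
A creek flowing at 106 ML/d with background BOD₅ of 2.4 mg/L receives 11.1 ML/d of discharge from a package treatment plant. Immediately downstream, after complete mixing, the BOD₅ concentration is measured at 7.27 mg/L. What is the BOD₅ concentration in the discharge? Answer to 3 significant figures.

53.8 mg/L

Mass balance: 106.0·2.400 + 11.10·Cₑ = 117.1·7.270
→ Cₑ = (117.1·7.270 − 106.0·2.400) / 11.10 = 53.78 mg/L.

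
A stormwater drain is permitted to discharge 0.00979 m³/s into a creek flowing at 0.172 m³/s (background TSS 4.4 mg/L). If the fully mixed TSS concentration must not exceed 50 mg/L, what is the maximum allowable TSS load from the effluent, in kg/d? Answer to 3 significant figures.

Mass balance at the limit: 0.1720·4.400 + 0.009790·Cₑ = 0.1818·50 → Cₑ = 851.1 mg/L.
Load = 0.009790 m³/s × 851.1 g/m³ × 86 400 s/d = 719.9 kg/d.

720 kg/d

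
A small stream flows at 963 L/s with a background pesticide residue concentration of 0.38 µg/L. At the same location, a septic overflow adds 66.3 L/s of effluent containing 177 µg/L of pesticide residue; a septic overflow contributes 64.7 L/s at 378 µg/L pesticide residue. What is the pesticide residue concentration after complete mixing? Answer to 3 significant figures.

33.4 µg/L

After mixing, C = (963.0·0.3800 + 66.30·177.0 + 64.70·378.0) / 1094 = 36560/1094 = 33.42 µg/L.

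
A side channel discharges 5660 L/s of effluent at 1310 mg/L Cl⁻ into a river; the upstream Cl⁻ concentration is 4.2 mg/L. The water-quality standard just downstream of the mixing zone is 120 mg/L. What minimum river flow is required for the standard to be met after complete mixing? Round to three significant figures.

58200 L/s

Set C_mix = 120: (Q·4.200 + 5660·1310) / (Q + 5660) = 120
→ Q = 5660·(1310 − 120)/(120 − 4.200) = 58160 L/s.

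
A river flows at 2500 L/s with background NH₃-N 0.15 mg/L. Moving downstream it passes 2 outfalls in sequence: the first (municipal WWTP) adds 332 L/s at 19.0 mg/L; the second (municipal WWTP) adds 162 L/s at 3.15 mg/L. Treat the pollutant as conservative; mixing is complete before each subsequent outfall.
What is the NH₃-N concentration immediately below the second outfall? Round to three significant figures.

Outfall 1: combined Q = 2832 L/s; C = (2500·0.1500 + 332.0·19.00)/2832 = 2.360 mg/L.
Outfall 2: combined Q = 2994 L/s; C = (2832·2.360 + 162.0·3.150)/2994 = 2.403 mg/L.

2.40 mg/L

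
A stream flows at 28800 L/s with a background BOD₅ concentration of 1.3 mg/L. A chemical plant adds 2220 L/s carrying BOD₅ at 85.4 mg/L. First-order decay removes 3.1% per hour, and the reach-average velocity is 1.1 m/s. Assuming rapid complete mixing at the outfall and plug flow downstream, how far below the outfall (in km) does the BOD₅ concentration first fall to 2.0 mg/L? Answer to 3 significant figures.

163 km

Conservation of mass: C = (28800·1.300 + 2220·85.40) / 31020 = 227000/31020 = 7.319 mg/L.
3.1%/h lost → k = −ln(1 − 0.031) = 0.03149 h⁻¹.
Set 7.319·exp(−k·t) = 2.0 → t = ln(7.319/2.0)/k = 148300 s = 41.20 h.
Distance = v·t = 1.1·148300 = 163100 m = 163.1 km.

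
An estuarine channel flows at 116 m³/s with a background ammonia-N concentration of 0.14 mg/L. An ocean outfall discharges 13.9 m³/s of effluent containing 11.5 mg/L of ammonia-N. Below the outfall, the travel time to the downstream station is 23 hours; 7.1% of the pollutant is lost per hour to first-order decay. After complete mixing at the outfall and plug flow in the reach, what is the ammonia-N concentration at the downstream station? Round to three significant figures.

0.249 mg/L

Flow-weighted average: C = (116.0·0.1400 + 13.90·11.50) / 129.9 = 176.1/129.9 = 1.356 mg/L.
7.1%/h lost → k = −ln(1 − 0.071) = 0.07365 h⁻¹.
Applying C = C₀e^(−kt): 1.356 × 0.1838 = 0.2492 mg/L.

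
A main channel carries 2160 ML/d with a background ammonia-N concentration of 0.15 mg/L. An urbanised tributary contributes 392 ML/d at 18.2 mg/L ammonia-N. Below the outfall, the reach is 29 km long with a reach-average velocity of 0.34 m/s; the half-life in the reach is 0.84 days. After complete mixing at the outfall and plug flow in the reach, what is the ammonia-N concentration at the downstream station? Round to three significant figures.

1.29 mg/L

Conservation of mass: C = (2160·0.1500 + 392.0·18.20) / 2552 = 7458/2552 = 2.923 mg/L.
Travel time t = 29·1000 / 0.34 = 85290 s = 23.69 h.
Half-life 0.84 d → k = ln 2 / 0.84 = 0.8252 d⁻¹.
First-order decay: C = 2.923·exp(−k·t) = 2.923·0.4428 = 1.294 mg/L.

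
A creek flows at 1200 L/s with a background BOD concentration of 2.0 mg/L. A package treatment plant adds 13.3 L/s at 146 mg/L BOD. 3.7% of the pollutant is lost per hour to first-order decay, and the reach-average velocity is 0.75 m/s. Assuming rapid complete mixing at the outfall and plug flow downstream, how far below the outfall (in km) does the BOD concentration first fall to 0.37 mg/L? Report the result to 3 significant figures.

Mixed concentration C = ΣQC/ΣQ = (1200·2.000 + 13.30·146.0) / 1213 = 4342/1213 = 3.579 mg/L.
3.7%/h lost → k = −ln(1 − 0.037) = 0.03770 h⁻¹.
Set 3.579·exp(−k·t) = 0.37 → t = ln(3.579/0.37)/k = 216700 s = 60.19 h.
Distance = v·t = 0.75·216700 = 162500 m = 162.5 km.

163 km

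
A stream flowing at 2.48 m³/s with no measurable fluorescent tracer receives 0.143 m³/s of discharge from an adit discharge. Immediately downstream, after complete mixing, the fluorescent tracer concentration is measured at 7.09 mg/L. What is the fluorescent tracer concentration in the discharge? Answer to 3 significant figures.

130 mg/L

Mass balance: 2.480·0 + 0.1430·Cₑ = 2.623·7.090
→ Cₑ = (2.623·7.090 − 2.480·0) / 0.1430 = 130.0 mg/L.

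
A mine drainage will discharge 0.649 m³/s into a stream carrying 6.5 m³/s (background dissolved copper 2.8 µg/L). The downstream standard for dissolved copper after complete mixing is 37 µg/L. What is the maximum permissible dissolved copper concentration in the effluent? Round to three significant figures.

380 µg/L

At the limit, (Qr·Cr + Qe·Cₑ)/(Qr + Qe) = 37:
Cₑ = (7.149·37 − 6.500·2.800) / 0.6490 = 379.5 µg/L.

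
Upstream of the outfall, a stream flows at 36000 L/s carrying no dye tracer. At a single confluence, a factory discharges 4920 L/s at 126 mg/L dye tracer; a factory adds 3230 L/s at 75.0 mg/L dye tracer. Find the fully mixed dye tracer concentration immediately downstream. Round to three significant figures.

Conservation of mass: C = (36000·0 + 4920·126.0 + 3230·75.00) / 44150 = 862200/44150 = 19.53 mg/L.

19.5 mg/L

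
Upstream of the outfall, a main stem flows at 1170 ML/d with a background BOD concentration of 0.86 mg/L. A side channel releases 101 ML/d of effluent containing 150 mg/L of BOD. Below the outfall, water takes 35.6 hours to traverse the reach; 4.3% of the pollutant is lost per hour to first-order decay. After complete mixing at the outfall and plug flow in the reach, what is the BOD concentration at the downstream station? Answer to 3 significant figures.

Flow-weighted average: C = (1170·0.8600 + 101.0·150.0) / 1271 = 16160/1271 = 12.71 mg/L.
4.3%/h lost → k = −ln(1 − 0.043) = 0.04395 h⁻¹.
After decay, C = 12.71 × e^(−kt) = 12.71 × 0.2092 = 2.659 mg/L.

2.66 mg/L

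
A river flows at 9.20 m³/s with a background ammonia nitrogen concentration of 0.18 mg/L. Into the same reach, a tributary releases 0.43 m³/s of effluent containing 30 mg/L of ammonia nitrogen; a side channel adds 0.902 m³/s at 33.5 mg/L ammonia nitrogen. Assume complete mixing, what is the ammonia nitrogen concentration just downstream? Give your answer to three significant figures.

Mixed concentration C = ΣQC/ΣQ = (9.200·0.1800 + 0.4300·30.00 + 0.9020·33.50) / 10.53 = 44.77/10.53 = 4.251 mg/L.

4.25 mg/L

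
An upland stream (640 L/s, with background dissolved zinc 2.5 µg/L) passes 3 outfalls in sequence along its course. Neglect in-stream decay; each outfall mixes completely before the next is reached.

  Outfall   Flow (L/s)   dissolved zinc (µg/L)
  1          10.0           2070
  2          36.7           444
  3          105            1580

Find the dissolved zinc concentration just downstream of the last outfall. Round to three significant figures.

Below outfall 1: Q → 650.0 L/s, C = (640.0·2.500 + 10.00·2070)/650.0 = 34.31 µg/L.
Below outfall 2: Q → 686.7 L/s, C = (650.0·34.31 + 36.70·444.0)/686.7 = 56.20 µg/L.
Below outfall 3: Q → 791.7 L/s, C = (686.7·56.20 + 105.0·1580)/791.7 = 258.3 µg/L.

258 µg/L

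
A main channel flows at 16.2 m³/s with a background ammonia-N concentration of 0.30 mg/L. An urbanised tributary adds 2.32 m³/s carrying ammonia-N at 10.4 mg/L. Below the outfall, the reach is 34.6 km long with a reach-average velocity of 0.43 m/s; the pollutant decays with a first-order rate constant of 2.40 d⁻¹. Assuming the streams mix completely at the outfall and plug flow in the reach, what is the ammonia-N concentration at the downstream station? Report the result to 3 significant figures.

0.167 mg/L

Mixed concentration C = ΣQC/ΣQ = (16.20·0.3000 + 2.320·10.40) / 18.52 = 28.99/18.52 = 1.565 mg/L.
Travel time t = 34.6·1000 / 0.43 = 80470 s = 22.35 h.
First-order decay: C = 1.565·exp(−k·t) = 1.565·0.1070 = 0.1674 mg/L.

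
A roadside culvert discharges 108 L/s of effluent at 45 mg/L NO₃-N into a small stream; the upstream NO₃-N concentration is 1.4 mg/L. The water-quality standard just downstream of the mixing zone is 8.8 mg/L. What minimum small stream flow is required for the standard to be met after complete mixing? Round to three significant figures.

Set C_mix = 8.8: (Q·1.400 + 108.0·45.00) / (Q + 108.0) = 8.8
→ Q = 108.0·(45.00 − 8.8)/(8.8 − 1.400) = 528.3 L/s.

528 L/s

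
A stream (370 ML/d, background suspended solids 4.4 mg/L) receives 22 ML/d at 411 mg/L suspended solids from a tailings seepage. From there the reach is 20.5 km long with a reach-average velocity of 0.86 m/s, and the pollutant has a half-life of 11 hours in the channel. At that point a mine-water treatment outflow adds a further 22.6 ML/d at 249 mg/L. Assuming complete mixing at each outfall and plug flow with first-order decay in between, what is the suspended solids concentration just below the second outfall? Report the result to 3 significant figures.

30.5 mg/L

Conservation of mass: C = (370.0·4.400 + 22.00·411.0) / 392.0 = 10670/392.0 = 27.22 mg/L; combined flow 392.0 ML/d.
Travel time t = 20.5·1000 / 0.86 = 23840 s = 6.621 h.
Half-life 11 h → k = ln 2 / 11 = 0.06301 h⁻¹ = 1.512 d⁻¹.
After decay, C = 27.22 × e^(−kt) = 27.22 × 0.6589 = 17.93 mg/L.
Second outfall: C = (392.0·17.93 + 22.60·249.0)/414.6 = 30.53 mg/L.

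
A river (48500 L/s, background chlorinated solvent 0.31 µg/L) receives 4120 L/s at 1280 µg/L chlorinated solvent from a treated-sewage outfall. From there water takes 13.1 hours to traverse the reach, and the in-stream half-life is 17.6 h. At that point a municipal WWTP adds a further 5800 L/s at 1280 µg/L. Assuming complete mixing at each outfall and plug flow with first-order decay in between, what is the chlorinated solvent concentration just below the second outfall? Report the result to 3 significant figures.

181 µg/L

Flow-weighted average: C = (48500·0.3100 + 4120·1280) / 52620 = 5289000/52620 = 100.5 µg/L; combined flow 52620 L/s.
Half-life 17.6 h → k = ln 2 / 17.6 = 0.03938 h⁻¹ = 0.9452 d⁻¹.
First-order decay: C = 100.5·exp(−k·t) = 100.5·0.5969 = 60.00 µg/L.
Second outfall: C = (52620·60.00 + 5800·1280)/58420 = 181.1 µg/L.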